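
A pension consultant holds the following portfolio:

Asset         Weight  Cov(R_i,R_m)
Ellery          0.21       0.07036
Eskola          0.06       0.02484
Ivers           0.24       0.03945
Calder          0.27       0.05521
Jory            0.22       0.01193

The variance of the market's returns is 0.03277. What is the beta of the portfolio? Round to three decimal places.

β_Ellery = 0.07036 / 0.03277 = 2.1471
β_Eskola = 0.02484 / 0.03277 = 0.7580
β_Ivers = 0.03945 / 0.03277 = 1.2038
β_Calder = 0.05521 / 0.03277 = 1.6848
β_Jory = 0.01193 / 0.03277 = 0.3641
β_P = Σ w_i β_i = 0.21×2.1471 + 0.06×0.7580 + 0.24×1.2038 + 0.27×1.6848 + 0.22×0.3641 = 1.3203

1.320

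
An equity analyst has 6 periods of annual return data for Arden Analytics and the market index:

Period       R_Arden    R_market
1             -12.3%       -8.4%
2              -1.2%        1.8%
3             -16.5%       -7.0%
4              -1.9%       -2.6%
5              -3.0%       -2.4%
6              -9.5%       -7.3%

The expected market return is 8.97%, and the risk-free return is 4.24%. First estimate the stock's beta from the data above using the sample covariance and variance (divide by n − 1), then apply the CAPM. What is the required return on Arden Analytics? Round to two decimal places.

Mean R_i = (-12.3 − 1.2 − 16.5 − 1.9 − 3.0 − 9.5) / 6 = -7.4000%
Mean R_m = (-8.4 + 1.8 − 7.0 − 2.6 − 2.4 − 7.3) / 6 = -4.3167%
Σ(R_i − R̄_i)(R_m − R̄_m) = 106.4900  ⇒  Cov = 106.4900 / 5 = 21.2980
Σ(R_m − R̄_m)² = 76.8083  ⇒  Var(R_m) = 76.8083 / 5 = 15.3617
β = Cov / Var(R_m) = 21.2980 / 15.3617 = 1.3864
MRP = 8.97% − 4.24% = 4.73%
E(R) = R_f + β × MRP = 4.24% + 1.3864 × 4.73% = 10.80%

10.80%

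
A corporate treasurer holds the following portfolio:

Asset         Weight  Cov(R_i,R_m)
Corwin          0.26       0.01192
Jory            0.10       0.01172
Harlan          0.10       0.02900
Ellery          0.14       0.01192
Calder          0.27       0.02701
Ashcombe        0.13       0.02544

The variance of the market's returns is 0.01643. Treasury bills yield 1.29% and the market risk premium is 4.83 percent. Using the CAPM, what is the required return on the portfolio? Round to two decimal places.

β_Corwin = 0.01192 / 0.01643 = 0.7255
β_Jory = 0.01172 / 0.01643 = 0.7133
β_Harlan = 0.02900 / 0.01643 = 1.7651
β_Ellery = 0.01192 / 0.01643 = 0.7255
β_Calder = 0.02701 / 0.01643 = 1.6439
β_Ashcombe = 0.02544 / 0.01643 = 1.5484
β_P = Σ w_i β_i = 0.26×0.7255 + 0.10×0.7133 + 0.10×1.7651 + 0.14×0.7255 + 0.27×1.6439 + 0.13×1.5484 = 1.1832
E(R_P) = R_f + β_P × MRP = 1.29% + 1.1832 × 4.83% = 7.00%

7.00%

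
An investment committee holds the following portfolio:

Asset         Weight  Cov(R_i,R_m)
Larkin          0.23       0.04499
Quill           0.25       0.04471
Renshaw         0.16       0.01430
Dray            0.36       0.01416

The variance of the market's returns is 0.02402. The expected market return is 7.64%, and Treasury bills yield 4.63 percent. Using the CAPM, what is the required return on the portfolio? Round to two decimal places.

8.25%

β_Larkin = 0.04499 / 0.02402 = 1.8730
β_Quill = 0.04471 / 0.02402 = 1.8614
β_Renshaw = 0.01430 / 0.02402 = 0.5953
β_Dray = 0.01416 / 0.02402 = 0.5895
β_P = Σ w_i β_i = 0.23×1.8730 + 0.25×1.8614 + 0.16×0.5953 + 0.36×0.5895 = 1.2036
MRP = 7.64% − 4.63% = 3.01%
E(R_P) = R_f + β_P × MRP = 4.63% + 1.2036 × 3.01% = 8.25%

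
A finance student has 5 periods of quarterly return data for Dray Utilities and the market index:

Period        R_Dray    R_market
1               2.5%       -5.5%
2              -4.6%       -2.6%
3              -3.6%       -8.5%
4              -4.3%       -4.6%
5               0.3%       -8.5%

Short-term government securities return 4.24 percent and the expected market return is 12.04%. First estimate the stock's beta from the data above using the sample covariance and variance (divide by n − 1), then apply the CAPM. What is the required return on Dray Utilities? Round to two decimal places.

Mean R_i = (2.5 − 4.6 − 3.6 − 4.3 + 0.3) / 5 = -1.9400%
Mean R_m = (-5.5 − 2.6 − 8.5 − 4.6 − 8.5) / 5 = -5.9400%
Σ(R_i − R̄_i)(R_m − R̄_m) = -11.5780  ⇒  Cov = -11.5780 / 4 = -2.8945
Σ(R_m − R̄_m)² = 26.2520  ⇒  Var(R_m) = 26.2520 / 4 = 6.5630
β = Cov / Var(R_m) = -2.8945 / 6.5630 = -0.4410
MRP = 12.04% − 4.24% = 7.80%
E(R) = R_f + β × MRP = 4.24% + -0.4410 × 7.80% = 0.80%

0.80%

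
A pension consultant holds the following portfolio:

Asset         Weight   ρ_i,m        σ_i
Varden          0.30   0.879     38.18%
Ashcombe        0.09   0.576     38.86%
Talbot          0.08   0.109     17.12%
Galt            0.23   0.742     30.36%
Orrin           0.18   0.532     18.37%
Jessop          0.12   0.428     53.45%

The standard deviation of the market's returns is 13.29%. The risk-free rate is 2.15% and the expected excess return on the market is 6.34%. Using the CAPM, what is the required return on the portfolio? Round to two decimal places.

β_Varden = 0.879 × 38.18% / 13.29% = 2.5252
β_Ashcombe = 0.576 × 38.86% / 13.29% = 1.6842
β_Talbot = 0.109 × 17.12% / 13.29% = 0.1404
β_Galt = 0.742 × 30.36% / 13.29% = 1.6950
β_Orrin = 0.532 × 18.37% / 13.29% = 0.7354
β_Jessop = 0.428 × 53.45% / 13.29% = 1.7213
β_P = Σ w_i β_i = 0.30×2.5252 + 0.09×1.6842 + 0.08×0.1404 + 0.23×1.6950 + 0.18×0.7354 + 0.12×1.7213 = 1.6491
E(R_P) = R_f + β_P × MRP = 2.15% + 1.6491 × 6.34% = 12.61%

12.61%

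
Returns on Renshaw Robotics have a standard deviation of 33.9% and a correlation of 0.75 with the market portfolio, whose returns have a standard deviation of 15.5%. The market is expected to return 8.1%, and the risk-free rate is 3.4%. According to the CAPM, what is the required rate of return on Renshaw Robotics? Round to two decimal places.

11.11%

β = ρ × σ_i / σ_m = 0.75 × 33.9% / 15.5% = 1.6403
MRP = 8.1% − 3.4% = 4.70%
E(R) = 3.4% + 1.6403 × 4.7% = 11.11%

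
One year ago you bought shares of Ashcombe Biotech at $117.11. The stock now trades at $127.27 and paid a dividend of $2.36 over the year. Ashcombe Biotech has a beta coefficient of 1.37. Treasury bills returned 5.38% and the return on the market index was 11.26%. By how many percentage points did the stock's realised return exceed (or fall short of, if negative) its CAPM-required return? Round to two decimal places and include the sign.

-2.74%

Realised HPR = (P1 + D1 − P0) / P0 = (127.27 + 2.36 − 117.11) / 117.11 = 12.52 / 117.11 = 10.6908%
MRP = 11.26% − 5.38% = 5.88%
CAPM required = R_f + β·MRP = 5.38% + 1.37 × 5.88% = 13.4356%
α = realised − required = 10.6908% − 13.4356% = -2.74%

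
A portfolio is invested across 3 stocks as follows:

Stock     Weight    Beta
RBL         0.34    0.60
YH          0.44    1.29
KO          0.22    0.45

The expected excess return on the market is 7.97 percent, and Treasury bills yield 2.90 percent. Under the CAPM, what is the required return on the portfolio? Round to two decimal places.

β_P = Σ w_i β_i = 0.34×0.60 + 0.44×1.29 + 0.22×0.45 = 0.8706
E(R_P) = R_f + β_P × MRP = 2.90% + 0.8706 × 7.97% = 9.84%

9.84%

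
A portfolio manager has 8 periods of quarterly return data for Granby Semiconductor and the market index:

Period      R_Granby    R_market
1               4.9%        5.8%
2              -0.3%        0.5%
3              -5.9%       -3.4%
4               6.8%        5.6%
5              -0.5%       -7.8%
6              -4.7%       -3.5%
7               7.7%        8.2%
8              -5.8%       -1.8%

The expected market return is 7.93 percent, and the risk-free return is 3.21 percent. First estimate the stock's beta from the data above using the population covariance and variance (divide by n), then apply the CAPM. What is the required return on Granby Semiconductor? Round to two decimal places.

7.08%

Mean R_i = (4.9 − 0.3 − 5.9 + 6.8 − 0.5 − 4.7 + 7.7 − 5.8) / 8 = 0.2750%
Mean R_m = (5.8 + 0.5 − 3.4 + 5.6 − 7.8 − 3.5 + 8.2 − 1.8) / 8 = 0.4500%
Σ(R_i − R̄_i)(R_m − R̄_m) = 179.3500  ⇒  Cov = 179.3500 / 8 = 22.4188
Σ(R_m − R̄_m)² = 218.7600  ⇒  Var(R_m) = 218.7600 / 8 = 27.3450
β = Cov / Var(R_m) = 22.4188 / 27.3450 = 0.8199
MRP = 7.93% − 3.21% = 4.72%
E(R) = R_f + β × MRP = 3.21% + 0.8199 × 4.72% = 7.08%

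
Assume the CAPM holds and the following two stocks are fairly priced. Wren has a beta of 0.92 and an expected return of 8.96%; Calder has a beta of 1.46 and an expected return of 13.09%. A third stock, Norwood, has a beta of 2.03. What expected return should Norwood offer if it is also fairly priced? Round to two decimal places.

17.45%

MRP (SML slope) = (13.09% − 8.96%) / (1.46 − 0.92) = 4.13% / 0.54 = 7.6481%
R_f (intercept) = 8.96% − 0.92 × 7.6481% = 1.9237%
E(R_Norwood) = R_f + β × MRP = 1.9237% + 2.03 × 7.6481% = 17.45%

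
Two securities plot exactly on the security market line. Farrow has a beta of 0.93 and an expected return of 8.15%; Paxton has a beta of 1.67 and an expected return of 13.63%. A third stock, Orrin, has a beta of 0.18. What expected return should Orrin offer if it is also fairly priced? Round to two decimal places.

MRP (SML slope) = (13.63% − 8.15%) / (1.67 − 0.93) = 5.48% / 0.74 = 7.4054%
R_f (intercept) = 8.15% − 0.93 × 7.4054% = 1.2630%
E(R_Orrin) = R_f + β × MRP = 1.2630% + 0.18 × 7.4054% = 2.60%

2.60%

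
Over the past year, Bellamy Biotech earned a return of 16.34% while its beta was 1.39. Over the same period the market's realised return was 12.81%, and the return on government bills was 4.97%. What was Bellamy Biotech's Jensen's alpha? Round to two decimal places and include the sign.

+0.47%

Market excess return = 12.81% − 4.97% = 7.84%
CAPM benchmark = R_f + β(R_m − R_f) = 4.97% + 1.39 × 7.84% = 15.8676%
α = actual − benchmark = 16.34% − 15.8676% = +0.47%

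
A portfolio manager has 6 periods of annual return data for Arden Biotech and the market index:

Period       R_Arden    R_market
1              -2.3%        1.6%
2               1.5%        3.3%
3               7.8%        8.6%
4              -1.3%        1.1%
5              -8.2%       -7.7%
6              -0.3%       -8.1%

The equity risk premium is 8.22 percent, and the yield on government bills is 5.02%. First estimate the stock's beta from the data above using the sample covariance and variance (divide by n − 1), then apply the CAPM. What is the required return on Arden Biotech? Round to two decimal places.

10.10%

Mean R_i = (-2.3 + 1.5 + 7.8 − 1.3 − 8.2 − 0.3) / 6 = -0.4667%
Mean R_m = (1.6 + 3.3 + 8.6 + 1.1 − 7.7 − 8.1) / 6 = -0.2000%
Σ(R_i − R̄_i)(R_m − R̄_m) = 131.9300  ⇒  Cov = 131.9300 / 5 = 26.3860
Σ(R_m − R̄_m)² = 213.2800  ⇒  Var(R_m) = 213.2800 / 5 = 42.6560
β = Cov / Var(R_m) = 26.3860 / 42.6560 = 0.6186
E(R) = R_f + β × MRP = 5.02% + 0.6186 × 8.22% = 10.10%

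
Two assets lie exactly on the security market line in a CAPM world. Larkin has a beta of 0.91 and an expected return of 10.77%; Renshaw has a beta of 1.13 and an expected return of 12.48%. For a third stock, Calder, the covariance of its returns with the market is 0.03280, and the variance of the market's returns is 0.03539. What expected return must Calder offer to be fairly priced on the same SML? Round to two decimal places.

MRP = (12.48% − 10.77%) / (1.13 − 0.91) = 7.7727%
R_f = 10.77% − 0.91 × 7.7727% = 3.6968%
β_Calder = Cov / Var(R_m) = 0.03280 / 0.03539 = 0.9268
E(R_Calder) = R_f + β × MRP = 3.6968% + 0.9268 × 7.7727% = 10.90%

10.90%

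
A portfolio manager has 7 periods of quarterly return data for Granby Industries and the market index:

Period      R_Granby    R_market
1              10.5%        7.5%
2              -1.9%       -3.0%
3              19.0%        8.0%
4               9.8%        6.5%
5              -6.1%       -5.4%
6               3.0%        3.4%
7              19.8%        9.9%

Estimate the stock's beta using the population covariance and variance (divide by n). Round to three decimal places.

1.602

Mean R_i = (10.5 − 1.9 + 19.0 + 9.8 − 6.1 + 3.0 + 19.8) / 7 = 7.7286%
Mean R_m = (7.5 − 3.0 + 8.0 + 6.5 − 5.4 + 3.4 + 9.9) / 7 = 3.8429%
Σ(R_i − R̄_i)(R_m − R̄_m) = 331.4114  ⇒  Cov = 331.4114 / 7 = 47.3445
Σ(R_m − R̄_m)² = 206.8571  ⇒  Var(R_m) = 206.8571 / 7 = 29.5510
β = Cov / Var(R_m) = 47.3445 / 29.5510 = 1.6021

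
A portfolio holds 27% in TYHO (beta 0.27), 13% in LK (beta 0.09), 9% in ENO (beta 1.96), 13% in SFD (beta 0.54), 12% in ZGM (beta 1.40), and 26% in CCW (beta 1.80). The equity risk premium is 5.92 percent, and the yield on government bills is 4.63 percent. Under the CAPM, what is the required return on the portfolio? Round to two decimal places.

10.36%

β_P = Σ w_i β_i = 0.27×0.27 + 0.13×0.09 + 0.09×1.96 + 0.13×0.54 + 0.12×1.40 + 0.26×1.80 = 0.9672
E(R_P) = R_f + β_P × MRP = 4.63% + 0.9672 × 5.92% = 10.36%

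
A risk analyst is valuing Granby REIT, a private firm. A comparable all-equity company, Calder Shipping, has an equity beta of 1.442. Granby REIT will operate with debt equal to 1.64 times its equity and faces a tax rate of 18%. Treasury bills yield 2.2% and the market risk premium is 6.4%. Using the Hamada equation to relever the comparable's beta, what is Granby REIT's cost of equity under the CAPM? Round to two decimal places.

β_L = β_U × [1 + (1 − t)(D/E)] = 1.442 × [1 + (1 − 0.18) × 1.64]
    = 1.442 × [1 + 0.82 × 1.64] = 1.442 × 2.3448 = 3.3812
E(R) = R_f + β_L × MRP = 2.2% + 3.3812 × 6.4% = 23.84%

23.84%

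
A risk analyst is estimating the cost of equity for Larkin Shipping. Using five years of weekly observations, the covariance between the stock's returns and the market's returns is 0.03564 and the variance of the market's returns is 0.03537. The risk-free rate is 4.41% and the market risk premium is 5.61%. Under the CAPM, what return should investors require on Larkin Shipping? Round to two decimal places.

β = Cov(R_i, R_m) / Var(R_m) = 0.03564 / 0.03537 = 1.0076
E(R) = R_f + β × MRP = 4.41% + 1.0076 × 5.61% = 10.06%

10.06%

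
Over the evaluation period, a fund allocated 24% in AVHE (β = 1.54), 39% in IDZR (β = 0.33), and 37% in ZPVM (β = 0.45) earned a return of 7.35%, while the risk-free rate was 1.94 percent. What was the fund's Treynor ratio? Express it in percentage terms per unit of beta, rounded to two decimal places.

β_P = 0.24×1.54 + 0.39×0.33 + 0.37×0.45 = 0.6648
Treynor = (R_P − R_f) / β_P = (7.35% − 1.94%) / 0.6648 = 5.41% / 0.6648 = 8.14%

8.14%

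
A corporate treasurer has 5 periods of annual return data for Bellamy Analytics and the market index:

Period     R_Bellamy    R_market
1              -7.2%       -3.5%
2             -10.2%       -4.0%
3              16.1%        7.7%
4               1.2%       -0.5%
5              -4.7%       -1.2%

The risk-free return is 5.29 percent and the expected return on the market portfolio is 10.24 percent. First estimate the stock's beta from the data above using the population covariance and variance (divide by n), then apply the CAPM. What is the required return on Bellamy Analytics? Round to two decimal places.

Mean R_i = (-7.2 − 10.2 + 16.1 + 1.2 − 4.7) / 5 = -0.9600%
Mean R_m = (-3.5 − 4.0 + 7.7 − 0.5 − 1.2) / 5 = -0.3000%
Σ(R_i − R̄_i)(R_m − R̄_m) = 193.5700  ⇒  Cov = 193.5700 / 5 = 38.7140
Σ(R_m − R̄_m)² = 88.7800  ⇒  Var(R_m) = 88.7800 / 5 = 17.7560
β = Cov / Var(R_m) = 38.7140 / 17.7560 = 2.1803
MRP = 10.24% − 5.29% = 4.95%
E(R) = R_f + β × MRP = 5.29% + 2.1803 × 4.95% = 16.08%

16.08%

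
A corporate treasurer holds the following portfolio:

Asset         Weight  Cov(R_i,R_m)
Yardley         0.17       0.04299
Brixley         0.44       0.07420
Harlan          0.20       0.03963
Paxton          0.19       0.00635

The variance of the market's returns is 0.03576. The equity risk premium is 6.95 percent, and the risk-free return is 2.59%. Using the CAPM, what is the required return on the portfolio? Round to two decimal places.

12.13%

β_Yardley = 0.04299 / 0.03576 = 1.2022
β_Brixley = 0.07420 / 0.03576 = 2.0749
β_Harlan = 0.03963 / 0.03576 = 1.1082
β_Paxton = 0.00635 / 0.03576 = 0.1776
β_P = Σ w_i β_i = 0.17×1.2022 + 0.44×2.0749 + 0.20×1.1082 + 0.19×0.1776 = 1.3727
E(R_P) = R_f + β_P × MRP = 2.59% + 1.3727 × 6.95% = 12.13%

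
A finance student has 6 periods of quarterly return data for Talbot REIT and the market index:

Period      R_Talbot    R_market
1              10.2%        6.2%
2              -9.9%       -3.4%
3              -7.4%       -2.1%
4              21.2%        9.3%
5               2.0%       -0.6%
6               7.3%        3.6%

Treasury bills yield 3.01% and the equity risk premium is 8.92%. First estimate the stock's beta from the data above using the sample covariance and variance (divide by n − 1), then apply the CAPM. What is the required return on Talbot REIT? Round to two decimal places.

23.11%

Mean R_i = (10.2 − 9.9 − 7.4 + 21.2 + 2.0 + 7.3) / 6 = 3.9000%
Mean R_m = (6.2 − 3.4 − 2.1 + 9.3 − 0.6 + 3.6) / 6 = 2.1667%
Σ(R_i − R̄_i)(R_m − R̄_m) = 283.9800  ⇒  Cov = 283.9800 / 5 = 56.7960
Σ(R_m − R̄_m)² = 126.0533  ⇒  Var(R_m) = 126.0533 / 5 = 25.2107
β = Cov / Var(R_m) = 56.7960 / 25.2107 = 2.2529
E(R) = R_f + β × MRP = 3.01% + 2.2529 × 8.92% = 23.11%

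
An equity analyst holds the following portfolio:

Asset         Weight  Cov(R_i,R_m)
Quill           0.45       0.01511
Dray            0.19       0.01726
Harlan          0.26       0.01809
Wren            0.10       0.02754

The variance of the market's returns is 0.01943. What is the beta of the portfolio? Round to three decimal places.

0.903

β_Quill = 0.01511 / 0.01943 = 0.7777
β_Dray = 0.01726 / 0.01943 = 0.8883
β_Harlan = 0.01809 / 0.01943 = 0.9310
β_Wren = 0.02754 / 0.01943 = 1.4174
β_P = Σ w_i β_i = 0.45×0.7777 + 0.19×0.8883 + 0.26×0.9310 + 0.10×1.4174 = 0.9025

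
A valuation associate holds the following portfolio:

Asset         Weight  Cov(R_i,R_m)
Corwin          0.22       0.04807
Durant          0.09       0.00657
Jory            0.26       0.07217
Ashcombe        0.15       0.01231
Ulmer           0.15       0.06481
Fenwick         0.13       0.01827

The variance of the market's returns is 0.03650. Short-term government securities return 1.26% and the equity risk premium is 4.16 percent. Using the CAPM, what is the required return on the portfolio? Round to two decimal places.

6.26%

β_Corwin = 0.04807 / 0.03650 = 1.3170
β_Durant = 0.00657 / 0.03650 = 0.1800
β_Jory = 0.07217 / 0.03650 = 1.9773
β_Ashcombe = 0.01231 / 0.03650 = 0.3373
β_Ulmer = 0.06481 / 0.03650 = 1.7756
β_Fenwick = 0.01827 / 0.03650 = 0.5005
β_P = Σ w_i β_i = 0.22×1.3170 + 0.09×0.1800 + 0.26×1.9773 + 0.15×0.3373 + 0.15×1.7756 + 0.13×0.5005 = 1.2020
E(R_P) = R_f + β_P × MRP = 1.26% + 1.2020 × 4.16% = 6.26%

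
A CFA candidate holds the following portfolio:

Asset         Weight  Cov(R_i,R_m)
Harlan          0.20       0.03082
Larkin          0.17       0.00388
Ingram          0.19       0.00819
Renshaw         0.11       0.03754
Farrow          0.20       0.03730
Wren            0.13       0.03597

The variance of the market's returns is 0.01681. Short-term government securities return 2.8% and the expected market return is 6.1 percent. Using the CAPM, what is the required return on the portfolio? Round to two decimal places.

β_Harlan = 0.03082 / 0.01681 = 1.8334
β_Larkin = 0.00388 / 0.01681 = 0.2308
β_Ingram = 0.00819 / 0.01681 = 0.4872
β_Renshaw = 0.03754 / 0.01681 = 2.2332
β_Farrow = 0.03730 / 0.01681 = 2.2189
β_Wren = 0.03597 / 0.01681 = 2.1398
β_P = Σ w_i β_i = 0.20×1.8334 + 0.17×0.2308 + 0.19×0.4872 + 0.11×2.2332 + 0.20×2.2189 + 0.13×2.1398 = 1.4661
MRP = 6.1% − 2.8% = 3.30%
E(R_P) = R_f + β_P × MRP = 2.8% + 1.4661 × 3.3% = 7.64%

7.64%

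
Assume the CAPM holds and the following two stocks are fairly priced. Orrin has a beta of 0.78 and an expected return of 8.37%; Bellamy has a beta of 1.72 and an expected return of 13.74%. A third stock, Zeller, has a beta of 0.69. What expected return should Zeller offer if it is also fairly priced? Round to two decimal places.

MRP (SML slope) = (13.74% − 8.37%) / (1.72 − 0.78) = 5.37% / 0.94 = 5.7128%
R_f (intercept) = 8.37% − 0.78 × 5.7128% = 3.9140%
E(R_Zeller) = R_f + β × MRP = 3.9140% + 0.69 × 5.7128% = 7.86%

7.86%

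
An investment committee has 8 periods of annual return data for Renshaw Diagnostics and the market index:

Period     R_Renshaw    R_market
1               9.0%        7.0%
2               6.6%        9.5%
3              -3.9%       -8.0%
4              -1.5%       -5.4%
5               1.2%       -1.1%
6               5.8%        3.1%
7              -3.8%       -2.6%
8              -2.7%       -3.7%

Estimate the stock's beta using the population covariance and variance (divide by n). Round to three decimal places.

Mean R_i = (9.0 + 6.6 − 3.9 − 1.5 + 1.2 + 5.8 − 3.8 − 2.7) / 8 = 1.3375%
Mean R_m = (7.0 + 9.5 − 8.0 − 5.4 − 1.1 + 3.1 − 2.6 − 3.7) / 8 = -0.1500%
Σ(R_i − R̄_i)(R_m − R̄_m) = 203.1350  ⇒  Cov = 203.1350 / 8 = 25.3919
Σ(R_m − R̄_m)² = 263.5000  ⇒  Var(R_m) = 263.5000 / 8 = 32.9375
β = Cov / Var(R_m) = 25.3919 / 32.9375 = 0.7709

0.771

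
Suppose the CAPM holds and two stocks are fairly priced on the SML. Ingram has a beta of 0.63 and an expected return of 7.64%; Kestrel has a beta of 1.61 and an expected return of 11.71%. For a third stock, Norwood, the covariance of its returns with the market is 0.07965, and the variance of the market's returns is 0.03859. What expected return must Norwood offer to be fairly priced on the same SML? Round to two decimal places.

13.60%

MRP = (11.71% − 7.64%) / (1.61 − 0.63) = 4.1531%
R_f = 7.64% − 0.63 × 4.1531% = 5.0235%
β_Norwood = Cov / Var(R_m) = 0.07965 / 0.03859 = 2.0640
E(R_Norwood) = R_f + β × MRP = 5.0235% + 2.0640 × 4.1531% = 13.60%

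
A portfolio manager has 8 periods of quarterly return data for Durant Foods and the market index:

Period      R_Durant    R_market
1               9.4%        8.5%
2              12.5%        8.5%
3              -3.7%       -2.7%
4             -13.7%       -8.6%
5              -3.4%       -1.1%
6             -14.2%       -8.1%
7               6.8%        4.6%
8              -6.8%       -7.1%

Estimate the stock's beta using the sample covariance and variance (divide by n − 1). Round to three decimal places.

1.397

Mean R_i = (9.4 + 12.5 − 3.7 − 13.7 − 3.4 − 14.2 + 6.8 − 6.8) / 8 = -1.6375%
Mean R_m = (8.5 + 8.5 − 2.7 − 8.6 − 1.1 − 8.1 + 4.6 − 7.1) / 8 = -0.7500%
Σ(R_i − R̄_i)(R_m − R̄_m) = 502.4550  ⇒  Cov = 502.4550 / 7 = 71.7793
Σ(R_m − R̄_m)² = 359.6400  ⇒  Var(R_m) = 359.6400 / 7 = 51.3771
β = Cov / Var(R_m) = 71.7793 / 51.3771 = 1.3971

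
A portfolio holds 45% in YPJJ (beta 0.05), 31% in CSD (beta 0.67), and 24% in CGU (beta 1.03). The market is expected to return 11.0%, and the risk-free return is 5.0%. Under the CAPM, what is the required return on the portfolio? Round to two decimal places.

7.86%

β_P = Σ w_i β_i = 0.45×0.05 + 0.31×0.67 + 0.24×1.03 = 0.4774
MRP = 11.0% − 5.0% = 6.00%
E(R_P) = R_f + β_P × MRP = 5.0% + 0.4774 × 6.0% = 7.86%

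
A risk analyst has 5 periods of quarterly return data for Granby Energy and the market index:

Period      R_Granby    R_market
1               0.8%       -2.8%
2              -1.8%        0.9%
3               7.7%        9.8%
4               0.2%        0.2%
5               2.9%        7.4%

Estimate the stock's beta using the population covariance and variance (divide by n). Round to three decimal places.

0.563

Mean R_i = (0.8 − 1.8 + 7.7 + 0.2 + 2.9) / 5 = 1.9600%
Mean R_m = (-2.8 + 0.9 + 9.8 + 0.2 + 7.4) / 5 = 3.1000%
Σ(R_i − R̄_i)(R_m − R̄_m) = 62.7200  ⇒  Cov = 62.7200 / 5 = 12.5440
Σ(R_m − R̄_m)² = 111.4400  ⇒  Var(R_m) = 111.4400 / 5 = 22.2880
β = Cov / Var(R_m) = 12.5440 / 22.2880 = 0.5628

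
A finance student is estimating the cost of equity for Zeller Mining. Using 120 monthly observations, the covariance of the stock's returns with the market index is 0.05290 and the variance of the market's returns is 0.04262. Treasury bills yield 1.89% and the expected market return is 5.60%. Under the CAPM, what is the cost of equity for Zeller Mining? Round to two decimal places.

6.49%

β = Cov(R_i, R_m) / Var(R_m) = 0.05290 / 0.04262 = 1.2412
MRP = 5.60% − 1.89% = 3.71%
E(R) = R_f + β × MRP = 1.89% + 1.2412 × 3.71% = 6.49%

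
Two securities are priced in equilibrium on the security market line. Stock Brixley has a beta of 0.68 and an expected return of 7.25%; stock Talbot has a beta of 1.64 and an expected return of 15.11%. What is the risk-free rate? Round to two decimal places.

Both satisfy E(R) = R_f + β·MRP, so the slope of the SML is
MRP = (15.11% − 7.25%) / (1.64 − 0.68) = 7.86% / 0.96 = 8.1875%
R_f = E(R_Brixley) − β_Brixley·MRP = 7.25% − 0.68 × 8.1875% = 1.6825%

1.68%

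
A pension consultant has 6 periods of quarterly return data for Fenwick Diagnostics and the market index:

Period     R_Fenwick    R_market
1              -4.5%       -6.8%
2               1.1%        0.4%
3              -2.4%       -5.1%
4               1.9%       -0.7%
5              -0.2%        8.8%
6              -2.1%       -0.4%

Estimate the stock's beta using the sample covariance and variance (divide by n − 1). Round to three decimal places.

Mean R_i = (-4.5 + 1.1 − 2.4 + 1.9 − 0.2 − 2.1) / 6 = -1.0333%
Mean R_m = (-6.8 + 0.4 − 5.1 − 0.7 + 8.8 − 0.4) / 6 = -0.6333%
Σ(R_i − R̄_i)(R_m − R̄_m) = 37.1033  ⇒  Cov = 37.1033 / 5 = 7.4207
Σ(R_m − R̄_m)² = 148.0933  ⇒  Var(R_m) = 148.0933 / 5 = 29.6187
β = Cov / Var(R_m) = 7.4207 / 29.6187 = 0.2505

0.251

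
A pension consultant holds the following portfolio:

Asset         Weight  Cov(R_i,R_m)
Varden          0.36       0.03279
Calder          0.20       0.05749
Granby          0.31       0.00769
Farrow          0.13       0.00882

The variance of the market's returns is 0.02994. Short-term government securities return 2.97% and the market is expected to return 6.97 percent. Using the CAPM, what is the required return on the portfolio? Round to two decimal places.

6.55%

β_Varden = 0.03279 / 0.02994 = 1.0952
β_Calder = 0.05749 / 0.02994 = 1.9202
β_Granby = 0.00769 / 0.02994 = 0.2568
β_Farrow = 0.00882 / 0.02994 = 0.2946
β_P = Σ w_i β_i = 0.36×1.0952 + 0.20×1.9202 + 0.31×0.2568 + 0.13×0.2946 = 0.8962
MRP = 6.97% − 2.97% = 4.00%
E(R_P) = R_f + β_P × MRP = 2.97% + 0.8962 × 4.00% = 6.55%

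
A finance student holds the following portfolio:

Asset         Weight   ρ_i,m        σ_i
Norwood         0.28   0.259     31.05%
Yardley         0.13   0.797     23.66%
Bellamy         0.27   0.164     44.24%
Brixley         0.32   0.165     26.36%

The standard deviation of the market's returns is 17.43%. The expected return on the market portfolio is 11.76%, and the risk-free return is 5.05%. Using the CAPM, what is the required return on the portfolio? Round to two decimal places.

8.15%

β_Norwood = 0.259 × 31.05% / 17.43% = 0.4614
β_Yardley = 0.797 × 23.66% / 17.43% = 1.0819
β_Bellamy = 0.164 × 44.24% / 17.43% = 0.4163
β_Brixley = 0.165 × 26.36% / 17.43% = 0.2495
β_P = Σ w_i β_i = 0.28×0.4614 + 0.13×1.0819 + 0.27×0.4163 + 0.32×0.2495 = 0.4621
MRP = 11.76% − 5.05% = 6.71%
E(R_P) = R_f + β_P × MRP = 5.05% + 0.4621 × 6.71% = 8.15%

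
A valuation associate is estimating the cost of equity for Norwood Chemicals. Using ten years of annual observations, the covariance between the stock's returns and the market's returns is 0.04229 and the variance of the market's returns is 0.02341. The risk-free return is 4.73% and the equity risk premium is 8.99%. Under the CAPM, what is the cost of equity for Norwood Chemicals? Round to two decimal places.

20.97%

β = Cov(R_i, R_m) / Var(R_m) = 0.04229 / 0.02341 = 1.8065
E(R) = R_f + β × MRP = 4.73% + 1.8065 × 8.99% = 20.97%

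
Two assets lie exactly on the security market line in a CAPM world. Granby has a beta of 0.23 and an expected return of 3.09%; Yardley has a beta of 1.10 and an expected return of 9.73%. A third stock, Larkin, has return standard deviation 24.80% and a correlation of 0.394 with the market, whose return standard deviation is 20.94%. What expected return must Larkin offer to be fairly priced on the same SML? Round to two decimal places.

MRP = (9.73% − 3.09%) / (1.10 − 0.23) = 7.6322%
R_f = 3.09% − 0.23 × 7.6322% = 1.3346%
β_Larkin = ρ·σ_i/σ_m = 0.394 × 24.80 / 20.94 = 0.4666
E(R_Larkin) = R_f + β × MRP = 1.3346% + 0.4666 × 7.6322% = 4.90%

4.90%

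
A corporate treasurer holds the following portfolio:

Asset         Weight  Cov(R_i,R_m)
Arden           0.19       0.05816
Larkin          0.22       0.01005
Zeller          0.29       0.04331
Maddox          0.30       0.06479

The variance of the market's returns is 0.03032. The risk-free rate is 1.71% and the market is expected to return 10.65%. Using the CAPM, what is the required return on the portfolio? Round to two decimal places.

β_Arden = 0.05816 / 0.03032 = 1.9182
β_Larkin = 0.01005 / 0.03032 = 0.3315
β_Zeller = 0.04331 / 0.03032 = 1.4284
β_Maddox = 0.06479 / 0.03032 = 2.1369
β_P = Σ w_i β_i = 0.19×1.9182 + 0.22×0.3315 + 0.29×1.4284 + 0.30×2.1369 = 1.4927
MRP = 10.65% − 1.71% = 8.94%
E(R_P) = R_f + β_P × MRP = 1.71% + 1.4927 × 8.94% = 15.05%

15.05%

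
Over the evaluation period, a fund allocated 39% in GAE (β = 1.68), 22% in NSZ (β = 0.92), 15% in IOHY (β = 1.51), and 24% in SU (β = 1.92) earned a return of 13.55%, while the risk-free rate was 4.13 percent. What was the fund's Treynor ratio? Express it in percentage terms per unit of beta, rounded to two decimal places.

6.10%

β_P = 0.39×1.68 + 0.22×0.92 + 0.15×1.51 + 0.24×1.92 = 1.5449
Treynor = (R_P − R_f) / β_P = (13.55% − 4.13%) / 1.5449 = 9.42% / 1.5449 = 6.10%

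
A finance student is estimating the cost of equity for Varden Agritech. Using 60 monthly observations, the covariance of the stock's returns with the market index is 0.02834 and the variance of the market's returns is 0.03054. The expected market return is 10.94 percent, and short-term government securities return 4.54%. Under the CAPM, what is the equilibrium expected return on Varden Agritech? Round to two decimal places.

10.48%

β = Cov(R_i, R_m) / Var(R_m) = 0.02834 / 0.03054 = 0.9280
MRP = 10.94% − 4.54% = 6.40%
E(R) = R_f + β × MRP = 4.54% + 0.9280 × 6.40% = 10.48%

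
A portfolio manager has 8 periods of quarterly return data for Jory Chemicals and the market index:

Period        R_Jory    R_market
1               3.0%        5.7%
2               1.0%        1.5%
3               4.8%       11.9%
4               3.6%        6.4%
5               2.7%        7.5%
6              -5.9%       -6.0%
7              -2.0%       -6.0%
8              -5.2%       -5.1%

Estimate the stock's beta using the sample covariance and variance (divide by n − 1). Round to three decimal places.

Mean R_i = (3.0 + 1.0 + 4.8 + 3.6 + 2.7 − 5.9 − 2.0 − 5.2) / 8 = 0.2500%
Mean R_m = (5.7 + 1.5 + 11.9 + 6.4 + 7.5 − 6.0 − 6.0 − 5.1) / 8 = 1.9875%
Σ(R_i − R̄_i)(R_m − R̄_m) = 188.9550  ⇒  Cov = 188.9550 / 7 = 26.9936
Σ(R_m − R̄_m)² = 339.9688  ⇒  Var(R_m) = 339.9688 / 7 = 48.5670
β = Cov / Var(R_m) = 26.9936 / 48.5670 = 0.5558

0.556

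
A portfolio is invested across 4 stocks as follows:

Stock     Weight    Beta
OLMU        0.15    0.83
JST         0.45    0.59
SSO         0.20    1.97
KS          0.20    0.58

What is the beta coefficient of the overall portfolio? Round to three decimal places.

β_P = Σ w_i β_i = 0.15×0.83 + 0.45×0.59 + 0.20×1.97 + 0.20×0.58 = 0.9000

0.900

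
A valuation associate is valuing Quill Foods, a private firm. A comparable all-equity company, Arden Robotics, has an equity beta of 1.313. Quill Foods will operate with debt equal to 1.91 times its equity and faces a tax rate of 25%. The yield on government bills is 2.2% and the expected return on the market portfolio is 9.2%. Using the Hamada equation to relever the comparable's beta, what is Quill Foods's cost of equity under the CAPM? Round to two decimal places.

24.56%

β_L = β_U × [1 + (1 − t)(D/E)] = 1.313 × [1 + (1 − 0.25) × 1.91]
    = 1.313 × [1 + 0.75 × 1.91] = 1.313 × 2.4325 = 3.1939
MRP = 9.2% − 2.2% = 7.00%
E(R) = R_f + β_L × MRP = 2.2% + 3.1939 × 7.0% = 24.56%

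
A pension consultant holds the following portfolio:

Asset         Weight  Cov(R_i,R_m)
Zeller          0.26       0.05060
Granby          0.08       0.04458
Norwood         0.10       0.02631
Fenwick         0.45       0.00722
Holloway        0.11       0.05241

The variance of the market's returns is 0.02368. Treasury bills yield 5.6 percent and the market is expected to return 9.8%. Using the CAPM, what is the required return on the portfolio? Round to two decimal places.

β_Zeller = 0.05060 / 0.02368 = 2.1368
β_Granby = 0.04458 / 0.02368 = 1.8826
β_Norwood = 0.02631 / 0.02368 = 1.1111
β_Fenwick = 0.00722 / 0.02368 = 0.3049
β_Holloway = 0.05241 / 0.02368 = 2.2133
β_P = Σ w_i β_i = 0.26×2.1368 + 0.08×1.8826 + 0.10×1.1111 + 0.45×0.3049 + 0.11×2.2133 = 1.1980
MRP = 9.8% − 5.6% = 4.20%
E(R_P) = R_f + β_P × MRP = 5.6% + 1.1980 × 4.2% = 10.63%

10.63%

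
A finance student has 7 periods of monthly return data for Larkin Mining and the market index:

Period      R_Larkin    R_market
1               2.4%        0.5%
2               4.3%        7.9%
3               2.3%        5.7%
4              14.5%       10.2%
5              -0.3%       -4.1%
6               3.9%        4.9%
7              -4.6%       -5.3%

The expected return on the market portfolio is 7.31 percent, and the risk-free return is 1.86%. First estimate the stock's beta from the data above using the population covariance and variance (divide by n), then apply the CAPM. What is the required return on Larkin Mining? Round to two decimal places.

6.41%

Mean R_i = (2.4 + 4.3 + 2.3 + 14.5 − 0.3 + 3.9 − 4.6) / 7 = 3.2143%
Mean R_m = (0.5 + 7.9 + 5.7 + 10.2 − 4.1 + 4.9 − 5.3) / 7 = 2.8286%
Σ(R_i − R̄_i)(R_m − R̄_m) = 177.2571  ⇒  Cov = 177.2571 / 7 = 25.3224
Σ(R_m − R̄_m)² = 212.0943  ⇒  Var(R_m) = 212.0943 / 7 = 30.2992
β = Cov / Var(R_m) = 25.3224 / 30.2992 = 0.8357
MRP = 7.31% − 1.86% = 5.45%
E(R) = R_f + β × MRP = 1.86% + 0.8357 × 5.45% = 6.41%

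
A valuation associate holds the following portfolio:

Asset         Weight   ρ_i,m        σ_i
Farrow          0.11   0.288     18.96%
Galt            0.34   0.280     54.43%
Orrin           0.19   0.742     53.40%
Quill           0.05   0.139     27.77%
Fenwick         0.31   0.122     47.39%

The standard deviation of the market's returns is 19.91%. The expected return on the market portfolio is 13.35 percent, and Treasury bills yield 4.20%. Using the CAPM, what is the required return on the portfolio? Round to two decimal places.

11.23%

β_Farrow = 0.288 × 18.96% / 19.91% = 0.2743
β_Galt = 0.280 × 54.43% / 19.91% = 0.7655
β_Orrin = 0.742 × 53.40% / 19.91% = 1.9901
β_Quill = 0.139 × 27.77% / 19.91% = 0.1939
β_Fenwick = 0.122 × 47.39% / 19.91% = 0.2904
β_P = Σ w_i β_i = 0.11×0.2743 + 0.34×0.7655 + 0.19×1.9901 + 0.05×0.1939 + 0.31×0.2904 = 0.7683
MRP = 13.35% − 4.20% = 9.15%
E(R_P) = R_f + β_P × MRP = 4.20% + 0.7683 × 9.15% = 11.23%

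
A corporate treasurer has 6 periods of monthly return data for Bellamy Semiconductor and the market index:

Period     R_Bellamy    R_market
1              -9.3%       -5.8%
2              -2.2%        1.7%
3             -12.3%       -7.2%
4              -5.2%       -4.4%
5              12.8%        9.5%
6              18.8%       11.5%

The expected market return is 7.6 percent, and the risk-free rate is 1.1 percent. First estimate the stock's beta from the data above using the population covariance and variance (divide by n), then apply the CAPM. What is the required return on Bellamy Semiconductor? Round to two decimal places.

Mean R_i = (-9.3 − 2.2 − 12.3 − 5.2 + 12.8 + 18.8) / 6 = 0.4333%
Mean R_m = (-5.8 + 1.7 − 7.2 − 4.4 + 9.5 + 11.5) / 6 = 0.8833%
Σ(R_i − R̄_i)(R_m − R̄_m) = 497.1433  ⇒  Cov = 497.1433 / 6 = 82.8572
Σ(R_m − R̄_m)² = 325.5483  ⇒  Var(R_m) = 325.5483 / 6 = 54.2581
β = Cov / Var(R_m) = 82.8572 / 54.2581 = 1.5271
MRP = 7.6% − 1.1% = 6.50%
E(R) = R_f + β × MRP = 1.1% + 1.5271 × 6.5% = 11.03%

11.03%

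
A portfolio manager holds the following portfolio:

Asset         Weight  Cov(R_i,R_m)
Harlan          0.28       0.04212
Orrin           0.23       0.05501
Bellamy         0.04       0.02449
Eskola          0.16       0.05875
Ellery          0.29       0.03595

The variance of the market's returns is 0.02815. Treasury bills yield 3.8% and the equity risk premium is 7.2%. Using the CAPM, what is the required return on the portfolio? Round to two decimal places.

15.37%

β_Harlan = 0.04212 / 0.02815 = 1.4963
β_Orrin = 0.05501 / 0.02815 = 1.9542
β_Bellamy = 0.02449 / 0.02815 = 0.8700
β_Eskola = 0.05875 / 0.02815 = 2.0870
β_Ellery = 0.03595 / 0.02815 = 1.2771
β_P = Σ w_i β_i = 0.28×1.4963 + 0.23×1.9542 + 0.04×0.8700 + 0.16×2.0870 + 0.29×1.2771 = 1.6075
E(R_P) = R_f + β_P × MRP = 3.8% + 1.6075 × 7.2% = 15.37%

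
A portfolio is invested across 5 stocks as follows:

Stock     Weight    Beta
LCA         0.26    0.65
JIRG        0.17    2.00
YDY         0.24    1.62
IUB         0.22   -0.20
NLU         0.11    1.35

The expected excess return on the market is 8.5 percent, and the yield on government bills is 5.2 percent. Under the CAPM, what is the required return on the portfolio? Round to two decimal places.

β_P = Σ w_i β_i = 0.26×0.65 + 0.17×2.00 + 0.24×1.62 + 0.22×-0.20 + 0.11×1.35 = 1.0023
E(R_P) = R_f + β_P × MRP = 5.2% + 1.0023 × 8.5% = 13.72%

13.72%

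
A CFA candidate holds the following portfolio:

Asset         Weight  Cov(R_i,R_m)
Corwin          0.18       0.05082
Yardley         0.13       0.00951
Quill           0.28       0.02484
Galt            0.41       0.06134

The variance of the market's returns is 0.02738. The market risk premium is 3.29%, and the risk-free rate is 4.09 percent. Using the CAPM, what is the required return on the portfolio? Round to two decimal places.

β_Corwin = 0.05082 / 0.02738 = 1.8561
β_Yardley = 0.00951 / 0.02738 = 0.3473
β_Quill = 0.02484 / 0.02738 = 0.9072
β_Galt = 0.06134 / 0.02738 = 2.2403
β_P = Σ w_i β_i = 0.18×1.8561 + 0.13×0.3473 + 0.28×0.9072 + 0.41×2.2403 = 1.5518
E(R_P) = R_f + β_P × MRP = 4.09% + 1.5518 × 3.29% = 9.20%

9.20%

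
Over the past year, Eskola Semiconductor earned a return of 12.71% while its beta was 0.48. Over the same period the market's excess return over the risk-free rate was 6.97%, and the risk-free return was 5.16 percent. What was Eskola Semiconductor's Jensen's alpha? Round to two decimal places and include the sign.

+4.20%

CAPM benchmark = R_f + β(R_m − R_f) = 5.16% + 0.48 × 6.97% = 8.5056%
α = actual − benchmark = 12.71% − 8.5056% = +4.20%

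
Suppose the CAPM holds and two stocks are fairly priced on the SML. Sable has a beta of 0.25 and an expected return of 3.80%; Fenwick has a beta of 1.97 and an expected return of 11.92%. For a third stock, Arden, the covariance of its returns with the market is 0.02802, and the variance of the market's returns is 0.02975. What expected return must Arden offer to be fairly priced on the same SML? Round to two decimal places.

7.07%

MRP = (11.92% − 3.80%) / (1.97 − 0.25) = 4.7209%
R_f = 3.80% − 0.25 × 4.7209% = 2.6198%
β_Arden = Cov / Var(R_m) = 0.02802 / 0.02975 = 0.9418
E(R_Arden) = R_f + β × MRP = 2.6198% + 0.9418 × 4.7209% = 7.07%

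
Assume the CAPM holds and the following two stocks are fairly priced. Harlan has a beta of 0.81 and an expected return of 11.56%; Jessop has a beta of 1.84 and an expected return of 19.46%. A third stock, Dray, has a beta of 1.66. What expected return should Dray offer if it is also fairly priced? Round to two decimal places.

MRP (SML slope) = (19.46% − 11.56%) / (1.84 − 0.81) = 7.90% / 1.03 = 7.6699%
R_f (intercept) = 11.56% − 0.81 × 7.6699% = 5.3474%
E(R_Dray) = R_f + β × MRP = 5.3474% + 1.66 × 7.6699% = 18.08%

18.08%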